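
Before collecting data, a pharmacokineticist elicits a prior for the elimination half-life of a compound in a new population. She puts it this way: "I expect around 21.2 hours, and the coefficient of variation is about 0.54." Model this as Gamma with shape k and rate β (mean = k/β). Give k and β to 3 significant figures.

k ≈ 3.43, β ≈ 0.162

For Gamma(k, rate β): mean = k/β, variance = k/β², so CV = 1/√k.
CV = 0.54, hence k = 1/CV² = 3.43.
Then β = k/mean = 3.43/21.2 = 0.162.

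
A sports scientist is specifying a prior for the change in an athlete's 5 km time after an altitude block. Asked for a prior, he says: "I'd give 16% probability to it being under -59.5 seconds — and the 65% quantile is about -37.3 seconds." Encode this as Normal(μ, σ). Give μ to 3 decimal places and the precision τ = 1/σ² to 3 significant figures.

μ = -43.500, τ = 0.00386

The p-quantile of Normal(μ,σ) is μ + z_p·σ, with z_{0.16} = -0.9945 and z_{0.65} = 0.3853.
Eliminate σ: μ = (z₂·x₁ − z₁·x₂)/(z₂ − z₁) = (0.3853·-59.5 − (-0.9945)·-37.3)/1.38 = -43.500.
Then σ = (x₂ − x₁)/(z₂ − z₁) = (-37.3 − -59.5)/1.38 = 16.090.
Precision τ = 1/σ² = 1/16.09² = 0.00386.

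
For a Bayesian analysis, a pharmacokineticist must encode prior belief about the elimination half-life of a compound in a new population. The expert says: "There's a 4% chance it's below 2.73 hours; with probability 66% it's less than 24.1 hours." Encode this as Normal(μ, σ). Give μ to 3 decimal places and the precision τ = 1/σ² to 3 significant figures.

The p-quantile of Normal(μ,σ) is μ + z_p·σ, with z_{0.04} = -1.751 and z_{0.66} = 0.4125.
Eliminate σ: μ = (z₂·x₁ − z₁·x₂)/(z₂ − z₁) = (0.4125·2.73 − (-1.751)·24.1)/2.163 = 20.025.
Then σ = (x₂ − x₁)/(z₂ − z₁) = (24.1 − 2.73)/2.163 = 9.879.
Precision τ = 1/σ² = 1/9.879² = 0.0102.

μ = 20.025, τ = 0.0102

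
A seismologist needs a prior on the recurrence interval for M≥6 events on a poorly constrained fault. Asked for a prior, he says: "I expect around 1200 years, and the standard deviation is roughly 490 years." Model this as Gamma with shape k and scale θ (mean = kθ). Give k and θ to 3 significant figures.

k ≈ 6, θ ≈ 200

For Gamma(k, scale θ): mean = kθ, variance = kθ², so CV = 1/√k.
CV = SD/mean = 490/1200 = 0.4083, hence k = 1/CV² = 6.
Then θ = mean/k = 1200/6 = 200.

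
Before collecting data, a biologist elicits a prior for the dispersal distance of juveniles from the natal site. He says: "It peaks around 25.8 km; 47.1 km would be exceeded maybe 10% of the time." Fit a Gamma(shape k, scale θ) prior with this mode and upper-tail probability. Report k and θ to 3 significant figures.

k ≈ 6.26, θ ≈ 4.9

Gamma(k,θ) with k>1 has mode (k−1)θ, so θ = 25.8/(k−1).
Need P(X < 47.1) = 0.9 with θ tied to k this way. Start at k = 2, θ = 25.8: P(X<47.1) ≈ 0.545.
Too low — raise k to concentrate. Iterating converges to k ≈ 6.26.
Then θ = 25.8/(6.26−1) ≈ 4.9.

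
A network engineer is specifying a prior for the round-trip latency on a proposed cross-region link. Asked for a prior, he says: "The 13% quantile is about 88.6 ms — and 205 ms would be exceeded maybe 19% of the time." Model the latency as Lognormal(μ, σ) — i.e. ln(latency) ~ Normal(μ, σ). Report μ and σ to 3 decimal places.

If T ~ Lognormal(μ,σ) then ln T ~ Normal(μ,σ), so the p-quantile of ln T is μ + z_p·σ.
ln(88.6) = 4.484 and ln(205) = 5.323; z_{0.13} = -1.126, z_{0.81} = 0.8779.
σ = (5.323 − 4.484)/(0.8779 − (-1.126)) = 0.419.
μ = 4.484 − (-1.126)·0.419 = 4.956.

μ ≈ 4.956, σ ≈ 0.419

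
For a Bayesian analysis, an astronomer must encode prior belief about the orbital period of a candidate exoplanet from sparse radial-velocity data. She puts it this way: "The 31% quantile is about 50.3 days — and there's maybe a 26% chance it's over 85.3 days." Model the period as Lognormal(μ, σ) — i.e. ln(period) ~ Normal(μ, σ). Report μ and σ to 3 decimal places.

If T ~ Lognormal(μ,σ) then ln T ~ Normal(μ,σ), so the p-quantile of ln T is μ + z_p·σ.
ln(50.3) = 3.918 and ln(85.3) = 4.446; z_{0.31} = -0.4959, z_{0.74} = 0.6433.
σ = (4.446 − 3.918)/(0.6433 − (-0.4959)) = 0.464.
μ = 3.918 − (-0.4959)·0.464 = 4.148.

μ ≈ 4.148, σ ≈ 0.464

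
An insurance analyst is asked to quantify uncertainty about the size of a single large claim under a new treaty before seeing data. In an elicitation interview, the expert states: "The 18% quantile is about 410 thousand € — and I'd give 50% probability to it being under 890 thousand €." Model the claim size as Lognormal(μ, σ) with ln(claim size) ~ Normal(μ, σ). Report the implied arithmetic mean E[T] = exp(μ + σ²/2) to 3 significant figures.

If T ~ Lognormal(μ,σ) then ln T ~ Normal(μ,σ), so the p-quantile of ln T is μ + z_p·σ.
ln(410) = 6.016 and ln(890) = 6.791; z_{0.18} = -0.9154, z_{0.5} = 0.
σ = (6.791 − 6.016)/(0 − (-0.9154)) = 0.847.
μ = 6.016 − (-0.9154)·0.847 = 6.791.
E[T] = exp(μ + σ²/2) = exp(6.791 + 0.3585) = 1270 thousand €.

E[T] ≈ 1270 thousand €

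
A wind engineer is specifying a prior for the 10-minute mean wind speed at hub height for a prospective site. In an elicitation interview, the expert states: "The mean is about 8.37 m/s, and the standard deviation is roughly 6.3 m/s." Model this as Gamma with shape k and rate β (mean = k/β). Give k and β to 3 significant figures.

k ≈ 1.77, β ≈ 0.211

For Gamma(k, rate β): mean = k/β, variance = k/β², so CV = 1/√k.
CV = SD/mean = 6.3/8.37 = 0.7527, hence k = 1/CV² = 1.77.
Then β = k/mean = 1.77/8.37 = 0.211.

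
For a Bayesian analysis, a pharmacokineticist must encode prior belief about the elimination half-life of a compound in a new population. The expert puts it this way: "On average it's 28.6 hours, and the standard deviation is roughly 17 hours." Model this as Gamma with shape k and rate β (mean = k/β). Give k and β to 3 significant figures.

For Gamma(k, rate β): mean = k/β, variance = k/β², so CV = 1/√k.
CV = SD/mean = 17/28.6 = 0.5944, hence k = 1/CV² = 2.83.
Then β = k/mean = 2.83/28.6 = 0.099.

k ≈ 2.83, β ≈ 0.099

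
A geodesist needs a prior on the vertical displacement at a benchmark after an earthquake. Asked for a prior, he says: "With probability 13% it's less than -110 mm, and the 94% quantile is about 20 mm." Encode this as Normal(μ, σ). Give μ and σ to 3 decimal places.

The p-quantile of Normal(μ,σ) is μ + z_p·σ, with z_{0.13} = -1.126 and z_{0.94} = 1.555.
Eliminate σ: μ = (z₂·x₁ − z₁·x₂)/(z₂ − z₁) = (1.555·-110 − (-1.126)·20)/2.681 = -55.385.
Then σ = (x₂ − x₁)/(z₂ − z₁) = (20 − -110)/2.681 = 48.486.

μ = -55.385, σ = 48.486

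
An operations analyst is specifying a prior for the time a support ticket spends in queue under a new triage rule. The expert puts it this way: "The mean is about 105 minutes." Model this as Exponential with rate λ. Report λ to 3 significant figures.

Exponential mean = 1/λ, so λ = 1/105.0 = 0.00952.

λ ≈ 0.00952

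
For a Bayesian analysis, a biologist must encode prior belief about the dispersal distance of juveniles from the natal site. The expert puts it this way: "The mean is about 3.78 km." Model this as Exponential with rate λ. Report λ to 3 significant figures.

λ ≈ 0.265

Exponential mean = 1/λ, so λ = 1/3.78 = 0.265.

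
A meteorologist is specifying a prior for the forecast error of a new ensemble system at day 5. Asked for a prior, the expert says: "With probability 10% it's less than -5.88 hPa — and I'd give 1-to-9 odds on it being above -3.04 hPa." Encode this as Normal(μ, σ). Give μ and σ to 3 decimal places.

μ = -4.460, σ = 1.108

The p-quantile of Normal(μ,σ) is μ + z_p·σ, with z_{0.1} = -1.282 and z_{0.9} = 1.282.
Eliminate σ: μ = (z₂·x₁ − z₁·x₂)/(z₂ − z₁) = (1.282·-5.88 − (-1.282)·-3.04)/2.563 = -4.460.
Then σ = (x₂ − x₁)/(z₂ − z₁) = (-3.04 − -5.88)/2.563 = 1.108.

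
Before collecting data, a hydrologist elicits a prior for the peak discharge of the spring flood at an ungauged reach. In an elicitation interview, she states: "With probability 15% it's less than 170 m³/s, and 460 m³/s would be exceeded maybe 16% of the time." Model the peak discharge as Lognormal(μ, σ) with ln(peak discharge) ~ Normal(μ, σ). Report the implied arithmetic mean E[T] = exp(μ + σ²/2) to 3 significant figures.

If T ~ Lognormal(μ,σ) then ln T ~ Normal(μ,σ), so the p-quantile of ln T is μ + z_p·σ.
ln(170) = 5.136 and ln(460) = 6.131; z_{0.15} = -1.036, z_{0.84} = 0.9945.
σ = (6.131 − 5.136)/(0.9945 − (-1.036)) = 0.490.
μ = 5.136 − (-1.036)·0.490 = 5.644.
E[T] = exp(μ + σ²/2) = exp(5.644 + 0.1201) = 319 m³/s.

E[T] ≈ 319 m³/s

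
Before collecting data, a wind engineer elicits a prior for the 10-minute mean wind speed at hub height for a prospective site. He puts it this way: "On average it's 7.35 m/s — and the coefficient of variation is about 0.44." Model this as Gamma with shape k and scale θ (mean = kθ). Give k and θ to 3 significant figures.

For Gamma(k, scale θ): mean = kθ, variance = kθ², so CV = 1/√k.
CV = 0.44, hence k = 1/CV² = 5.17.
Then θ = mean/k = 7.35/5.17 = 1.42.

k ≈ 5.17, θ ≈ 1.42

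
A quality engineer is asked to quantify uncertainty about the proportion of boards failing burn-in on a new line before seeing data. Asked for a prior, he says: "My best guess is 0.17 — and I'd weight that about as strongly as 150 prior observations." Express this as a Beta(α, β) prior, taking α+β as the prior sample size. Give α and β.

α = 25.5, β = 124.5

Under the effective-sample-size interpretation, Beta(α, β) has prior mean α/(α+β) and prior sample size α+β.
So α+β = 150 and α/(α+β) = 0.17, giving α = 0.17·150 = 25.5 and β = 150 − 25.5 = 124.5.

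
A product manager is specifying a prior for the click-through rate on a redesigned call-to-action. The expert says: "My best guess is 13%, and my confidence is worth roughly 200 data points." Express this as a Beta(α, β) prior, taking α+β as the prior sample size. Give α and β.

Under the effective-sample-size interpretation, Beta(α, β) has prior mean α/(α+β) and prior sample size α+β.
So α+β = 200 and α/(α+β) = 0.13, giving α = 0.13·200 = 26 and β = 200 − 26 = 174.

α = 26, β = 174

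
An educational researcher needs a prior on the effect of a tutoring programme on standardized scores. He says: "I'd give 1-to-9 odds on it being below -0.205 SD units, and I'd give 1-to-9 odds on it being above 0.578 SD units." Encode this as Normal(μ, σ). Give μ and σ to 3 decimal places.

μ = 0.187, σ = 0.305

The p-quantile of Normal(μ,σ) is μ + z_p·σ, with z_{0.1} = -1.282 and z_{0.9} = 1.282.
Eliminate σ: μ = (z₂·x₁ − z₁·x₂)/(z₂ − z₁) = (1.282·-0.205 − (-1.282)·0.578)/2.563 = 0.187.
Then σ = (x₂ − x₁)/(z₂ − z₁) = (0.578 − -0.205)/2.563 = 0.305.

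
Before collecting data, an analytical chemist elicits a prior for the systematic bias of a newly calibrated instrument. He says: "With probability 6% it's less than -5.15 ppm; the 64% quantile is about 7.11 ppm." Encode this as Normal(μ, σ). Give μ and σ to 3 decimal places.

The p-quantile of Normal(μ,σ) is μ + z_p·σ, with z_{0.06} = -1.555 and z_{0.64} = 0.3585.
Eliminate σ: μ = (z₂·x₁ − z₁·x₂)/(z₂ − z₁) = (0.3585·-5.15 − (-1.555)·7.11)/1.913 = 4.813.
Then σ = (x₂ − x₁)/(z₂ − z₁) = (7.11 − -5.15)/1.913 = 6.408.

μ = 4.813, σ = 6.408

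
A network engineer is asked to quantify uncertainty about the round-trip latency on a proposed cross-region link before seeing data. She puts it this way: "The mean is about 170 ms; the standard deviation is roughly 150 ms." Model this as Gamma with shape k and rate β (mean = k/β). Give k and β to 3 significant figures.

For Gamma(k, rate β): mean = k/β, variance = k/β², so CV = 1/√k.
CV = SD/mean = 150/170 = 0.8824, hence k = 1/CV² = 1.28.
Then β = k/mean = 1.28/170 = 0.00756.

k ≈ 1.28, β ≈ 0.00756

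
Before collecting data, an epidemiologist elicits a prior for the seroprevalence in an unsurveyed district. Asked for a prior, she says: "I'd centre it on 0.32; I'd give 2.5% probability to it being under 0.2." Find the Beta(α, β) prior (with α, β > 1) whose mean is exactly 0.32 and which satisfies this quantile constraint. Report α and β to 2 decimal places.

α ≈ 16.15, β ≈ 34.32

With mean 0.32 fixed, write α = 0.32s, β = 0.68s where s = α+β.
Need P(θ < 0.2) = 0.025 under Beta(0.32s, 0.68s). Normal approximation: (q−m)/√(m(1−m)/s) ≈ z_{0.025} = -1.96, so s ≈ 0.32·0.68·(-1.96)²/(0.2−0.32)² = 58.0.
At s = 58.0: P(θ<0.2) ≈ 0.017. Adjusting to match 0.025 gives s ≈ 50.47.
So α = 0.32·50.47 ≈ 16.15, β = 0.68·50.47 ≈ 34.32.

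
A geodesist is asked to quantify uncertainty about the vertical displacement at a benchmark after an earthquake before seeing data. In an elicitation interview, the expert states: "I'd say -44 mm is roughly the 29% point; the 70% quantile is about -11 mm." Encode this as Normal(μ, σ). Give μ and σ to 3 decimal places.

μ = -27.056, σ = 30.618

The p-quantile of Normal(μ,σ) is μ + z_p·σ, with z_{0.29} = -0.5534 and z_{0.7} = 0.5244.
Eliminate σ: μ = (z₂·x₁ − z₁·x₂)/(z₂ − z₁) = (0.5244·-44 − (-0.5534)·-11)/1.078 = -27.056.
Then σ = (x₂ − x₁)/(z₂ − z₁) = (-11 − -44)/1.078 = 30.618.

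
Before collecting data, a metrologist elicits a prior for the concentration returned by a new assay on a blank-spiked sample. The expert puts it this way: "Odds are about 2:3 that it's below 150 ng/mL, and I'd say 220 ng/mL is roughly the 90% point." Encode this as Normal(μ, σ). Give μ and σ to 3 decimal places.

The p-quantile of Normal(μ,σ) is μ + z_p·σ, with z_{0.4} = -0.2533 and z_{0.9} = 1.282.
Eliminate σ: μ = (z₂·x₁ − z₁·x₂)/(z₂ − z₁) = (1.282·150 − (-0.2533)·220)/1.535 = 161.554.
Then σ = (x₂ − x₁)/(z₂ − z₁) = (220 − 150)/1.535 = 45.606.

μ = 161.554, σ = 45.606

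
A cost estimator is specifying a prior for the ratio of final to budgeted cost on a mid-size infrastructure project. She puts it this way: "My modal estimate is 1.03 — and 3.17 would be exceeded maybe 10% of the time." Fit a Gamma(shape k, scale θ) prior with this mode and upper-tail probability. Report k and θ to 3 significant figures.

k ≈ 2.5, θ ≈ 0.686

Gamma(k,θ) with k>1 has mode (k−1)θ, so θ = 1.03/(k−1).
Need P(X < 3.17) = 0.9 with θ tied to k this way. Start at k = 2, θ = 1.03: P(X<3.17) ≈ 0.812.
Too low — raise k to concentrate. Iterating converges to k ≈ 2.5.
Then θ = 1.03/(2.5−1) ≈ 0.686.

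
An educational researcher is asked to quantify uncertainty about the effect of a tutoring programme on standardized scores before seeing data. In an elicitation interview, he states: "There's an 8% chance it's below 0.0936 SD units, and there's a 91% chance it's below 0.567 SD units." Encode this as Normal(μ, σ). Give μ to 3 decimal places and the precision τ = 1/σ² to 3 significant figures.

For Normal(μ,σ), the p-quantile is μ + z_p·σ. Here z_{0.08} = -1.405, z_{0.91} = 1.341.
So 0.0936 = μ − 1.405σ and 0.567 = μ + 1.341σ.
Subtracting: σ = (0.567 − 0.0936)/(1.341 − (-1.405)) = 0.172.
Then μ = 0.0936 − (-1.405)·0.172 = 0.336.
Precision τ = 1/σ² = 1/0.1724² = 33.6.

μ = 0.336, τ = 33.6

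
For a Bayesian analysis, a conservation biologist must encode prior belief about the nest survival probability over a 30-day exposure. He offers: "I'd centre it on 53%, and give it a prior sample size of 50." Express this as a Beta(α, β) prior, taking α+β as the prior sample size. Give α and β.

Under the effective-sample-size interpretation, Beta(α, β) has prior mean α/(α+β) and prior sample size α+β.
So α+β = 50 and α/(α+β) = 0.53, giving α = 0.53·50 = 26.5 and β = 50 − 26.5 = 23.5.

α = 26.5, β = 23.5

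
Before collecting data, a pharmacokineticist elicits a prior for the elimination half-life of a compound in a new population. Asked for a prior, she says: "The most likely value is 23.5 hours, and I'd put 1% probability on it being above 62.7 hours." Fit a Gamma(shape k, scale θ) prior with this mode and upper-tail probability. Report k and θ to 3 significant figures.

k ≈ 5.8, θ ≈ 4.89

Gamma(k,θ) with k>1 has mode (k−1)θ, so θ = 23.5/(k−1).
Need P(X < 62.7) = 0.99 with θ tied to k this way. Start at k = 2, θ = 23.5: P(X<62.7) ≈ 0.745.
Too low — raise k to concentrate. Iterating converges to k ≈ 5.8.
Then θ = 23.5/(5.8−1) ≈ 4.89.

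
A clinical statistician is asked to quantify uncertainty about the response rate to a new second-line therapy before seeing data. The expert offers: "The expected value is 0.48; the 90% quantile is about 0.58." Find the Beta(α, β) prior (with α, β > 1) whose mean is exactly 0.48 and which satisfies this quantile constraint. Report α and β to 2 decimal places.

With mean 0.48 fixed, write α = 0.48s, β = 0.52s where s = α+β.
Need P(θ < 0.58) = 0.9 under Beta(0.48s, 0.52s). Normal approximation: (q−m)/√(m(1−m)/s) ≈ z_{0.9} = 1.28, so s ≈ 0.48·0.52·(1.28)²/(0.58−0.48)² = 41.0.
At s = 41.0: P(θ<0.58) ≈ 0.900. Adjusting to match 0.9 gives s ≈ 40.84.
So α = 0.48·40.84 ≈ 19.60, β = 0.52·40.84 ≈ 21.24.

α ≈ 19.60, β ≈ 21.24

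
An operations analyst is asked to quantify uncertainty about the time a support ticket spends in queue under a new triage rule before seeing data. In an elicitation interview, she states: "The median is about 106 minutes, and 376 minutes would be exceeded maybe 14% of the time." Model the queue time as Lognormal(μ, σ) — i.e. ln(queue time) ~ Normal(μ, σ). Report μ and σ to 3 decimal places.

If T ~ Lognormal(μ,σ) then ln T ~ Normal(μ,σ), so the p-quantile of ln T is μ + z_p·σ.
ln(106) = 4.663 and ln(376) = 5.93; z_{0.5} = 0, z_{0.86} = 1.08.
σ = (5.93 − 4.663)/(1.08 − (0)) = 1.172.
μ = 4.663 − (0)·1.172 = 4.663.

μ ≈ 4.663, σ ≈ 1.172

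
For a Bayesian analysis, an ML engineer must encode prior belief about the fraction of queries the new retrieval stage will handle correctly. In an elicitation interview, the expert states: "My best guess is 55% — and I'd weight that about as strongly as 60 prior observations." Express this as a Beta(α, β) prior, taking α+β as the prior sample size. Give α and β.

Under the effective-sample-size interpretation, Beta(α, β) has prior mean α/(α+β) and prior sample size α+β.
So α+β = 60 and α/(α+β) = 0.55, giving α = 0.55·60 = 33 and β = 60 − 33 = 27.

α = 33, β = 27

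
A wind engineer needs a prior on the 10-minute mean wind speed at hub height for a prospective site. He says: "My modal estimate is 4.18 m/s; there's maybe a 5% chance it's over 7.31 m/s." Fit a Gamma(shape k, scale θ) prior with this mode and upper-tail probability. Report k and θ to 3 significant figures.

k ≈ 9.93, θ ≈ 0.468

Gamma(k,θ) with k>1 has mode (k−1)θ, so θ = 4.18/(k−1).
Need P(X < 7.31) = 0.95 with θ tied to k this way. Start at k = 2, θ = 4.18: P(X<7.31) ≈ 0.522.
Too low — raise k to concentrate. Iterating converges to k ≈ 9.93.
Then θ = 4.18/(9.93−1) ≈ 0.468.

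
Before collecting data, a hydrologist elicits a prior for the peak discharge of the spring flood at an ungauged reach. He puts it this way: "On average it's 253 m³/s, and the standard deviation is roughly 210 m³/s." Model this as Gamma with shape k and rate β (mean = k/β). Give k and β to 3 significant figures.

k ≈ 1.45, β ≈ 0.00574

For Gamma(k, rate β): mean = k/β, variance = k/β², so CV = 1/√k.
CV = SD/mean = 210/253 = 0.83, hence k = 1/CV² = 1.45.
Then β = k/mean = 1.45/253 = 0.00574.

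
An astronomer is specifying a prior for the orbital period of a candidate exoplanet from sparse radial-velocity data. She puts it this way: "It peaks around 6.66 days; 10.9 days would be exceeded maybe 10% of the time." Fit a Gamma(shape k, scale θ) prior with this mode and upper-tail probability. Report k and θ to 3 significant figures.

k ≈ 8.76, θ ≈ 0.858

Gamma(k,θ) with k>1 has mode (k−1)θ, so θ = 6.66/(k−1).
Need P(X < 10.9) = 0.9 with θ tied to k this way. Start at k = 2, θ = 6.66: P(X<10.9) ≈ 0.487.
Too low — raise k to concentrate. Iterating converges to k ≈ 8.76.
Then θ = 6.66/(8.76−1) ≈ 0.858.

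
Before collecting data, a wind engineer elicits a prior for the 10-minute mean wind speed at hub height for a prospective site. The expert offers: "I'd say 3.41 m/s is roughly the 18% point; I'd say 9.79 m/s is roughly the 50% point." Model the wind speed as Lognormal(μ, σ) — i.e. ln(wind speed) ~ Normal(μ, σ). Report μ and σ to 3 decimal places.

If T ~ Lognormal(μ,σ) then ln T ~ Normal(μ,σ), so the p-quantile of ln T is μ + z_p·σ.
ln(3.41) = 1.227 and ln(9.79) = 2.281; z_{0.18} = -0.9154, z_{0.5} = 0.
σ = (2.281 − 1.227)/(0 − (-0.9154)) = 1.152.
μ = 1.227 − (-0.9154)·1.152 = 2.281.

μ ≈ 2.281, σ ≈ 1.152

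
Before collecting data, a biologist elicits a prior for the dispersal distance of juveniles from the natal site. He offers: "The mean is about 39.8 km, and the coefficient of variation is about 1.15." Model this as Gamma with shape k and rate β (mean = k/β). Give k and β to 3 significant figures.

For Gamma(k, rate β): mean = k/β, variance = k/β², so CV = 1/√k.
CV = 1.15, hence k = 1/CV² = 0.756.
Then β = k/mean = 0.756/39.8 = 0.019.

k ≈ 0.756, β ≈ 0.019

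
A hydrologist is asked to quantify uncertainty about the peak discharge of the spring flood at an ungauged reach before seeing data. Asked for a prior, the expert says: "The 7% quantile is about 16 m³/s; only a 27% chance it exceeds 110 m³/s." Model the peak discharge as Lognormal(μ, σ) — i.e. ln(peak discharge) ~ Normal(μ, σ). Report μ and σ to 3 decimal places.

μ ≈ 4.135, σ ≈ 0.923

If T ~ Lognormal(μ,σ) then ln T ~ Normal(μ,σ), so the p-quantile of ln T is μ + z_p·σ.
ln(16) = 2.773 and ln(110) = 4.7; z_{0.07} = -1.476, z_{0.73} = 0.6128.
σ = (4.7 − 2.773)/(0.6128 − (-1.476)) = 0.923.
μ = 2.773 − (-1.476)·0.923 = 4.135.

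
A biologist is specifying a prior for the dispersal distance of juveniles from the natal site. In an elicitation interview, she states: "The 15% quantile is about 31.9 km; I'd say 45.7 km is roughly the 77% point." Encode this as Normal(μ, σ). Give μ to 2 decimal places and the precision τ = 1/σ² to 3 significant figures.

μ = 39.96, τ = 0.0165

The p-quantile of Normal(μ,σ) is μ + z_p·σ, with z_{0.15} = -1.036 and z_{0.77} = 0.7388.
Eliminate σ: μ = (z₂·x₁ − z₁·x₂)/(z₂ − z₁) = (0.7388·31.9 − (-1.036)·45.7)/1.775 = 39.96.
Then σ = (x₂ − x₁)/(z₂ − z₁) = (45.7 − 31.9)/1.775 = 7.77.
Precision τ = 1/σ² = 1/7.773² = 0.0165.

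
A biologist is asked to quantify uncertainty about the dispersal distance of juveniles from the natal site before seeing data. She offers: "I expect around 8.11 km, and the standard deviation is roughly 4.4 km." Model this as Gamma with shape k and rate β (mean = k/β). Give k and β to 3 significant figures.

For Gamma(k, rate β): mean = k/β, variance = k/β², so CV = 1/√k.
CV = SD/mean = 4.4/8.11 = 0.5425, hence k = 1/CV² = 3.4.
Then β = k/mean = 3.4/8.11 = 0.419.

k ≈ 3.4, β ≈ 0.419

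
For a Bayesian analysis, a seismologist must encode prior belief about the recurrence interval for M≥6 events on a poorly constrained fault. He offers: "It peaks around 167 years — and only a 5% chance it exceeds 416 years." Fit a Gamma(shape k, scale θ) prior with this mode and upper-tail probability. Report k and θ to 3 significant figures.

Gamma(k,θ) with k>1 has mode (k−1)θ, so θ = 167/(k−1).
Need P(X < 416) = 0.95 with θ tied to k this way. Start at k = 2, θ = 167: P(X<416) ≈ 0.711.
Too low — raise k to concentrate. Iterating converges to k ≈ 4.26.
Then θ = 167/(4.26−1) ≈ 51.2.

k ≈ 4.26, θ ≈ 51.2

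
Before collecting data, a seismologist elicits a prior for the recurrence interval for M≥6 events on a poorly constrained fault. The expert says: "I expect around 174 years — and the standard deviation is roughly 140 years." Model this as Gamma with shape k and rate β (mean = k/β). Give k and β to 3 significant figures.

For Gamma(k, rate β): mean = k/β, variance = k/β², so CV = 1/√k.
CV = SD/mean = 140/174 = 0.8046, hence k = 1/CV² = 1.54.
Then β = k/mean = 1.54/174 = 0.00888.

k ≈ 1.54, β ≈ 0.00888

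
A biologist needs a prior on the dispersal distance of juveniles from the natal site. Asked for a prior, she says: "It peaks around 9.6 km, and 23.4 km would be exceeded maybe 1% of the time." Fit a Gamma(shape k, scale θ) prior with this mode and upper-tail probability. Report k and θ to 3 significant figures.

Gamma(k,θ) with k>1 has mode (k−1)θ, so θ = 9.6/(k−1).
Need P(X < 23.4) = 0.99 with θ tied to k this way. Start at k = 2, θ = 9.6: P(X<23.4) ≈ 0.700.
Too low — raise k to concentrate. Iterating converges to k ≈ 6.95.
Then θ = 9.6/(6.95−1) ≈ 1.61.

k ≈ 6.95, θ ≈ 1.61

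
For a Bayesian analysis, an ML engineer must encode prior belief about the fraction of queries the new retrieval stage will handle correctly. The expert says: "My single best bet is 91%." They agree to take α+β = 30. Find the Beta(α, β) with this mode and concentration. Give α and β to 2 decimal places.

α = 26.48, β = 3.52

For α,β > 1 the Beta mode is (α−1)/(α+β−2). With α+β = 30, the mode is (α−1)/28.
Set (α−1)/28 = 0.91 → α = 1 + 0.91·28 = 26.48.
β = 30 − α = 3.52.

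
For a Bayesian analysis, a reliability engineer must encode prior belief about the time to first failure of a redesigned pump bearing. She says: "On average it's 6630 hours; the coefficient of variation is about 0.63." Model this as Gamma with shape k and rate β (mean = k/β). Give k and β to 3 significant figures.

k ≈ 2.52, β ≈ 0.00038

For Gamma(k, rate β): mean = k/β, variance = k/β², so CV = 1/√k.
CV = 0.63, hence k = 1/CV² = 2.52.
Then β = k/mean = 2.52/6630 = 0.00038.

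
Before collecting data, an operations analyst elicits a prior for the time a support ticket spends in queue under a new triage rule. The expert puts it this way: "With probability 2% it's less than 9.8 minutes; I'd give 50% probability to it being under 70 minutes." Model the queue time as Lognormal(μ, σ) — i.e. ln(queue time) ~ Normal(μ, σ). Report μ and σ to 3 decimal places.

μ ≈ 4.248, σ ≈ 0.957

If T ~ Lognormal(μ,σ) then ln T ~ Normal(μ,σ), so the p-quantile of ln T is μ + z_p·σ.
ln(9.8) = 2.282 and ln(70) = 4.248; z_{0.02} = -2.054, z_{0.5} = 0.
σ = (4.248 − 2.282)/(0 − (-2.054)) = 0.957.
μ = 2.282 − (-2.054)·0.957 = 4.248.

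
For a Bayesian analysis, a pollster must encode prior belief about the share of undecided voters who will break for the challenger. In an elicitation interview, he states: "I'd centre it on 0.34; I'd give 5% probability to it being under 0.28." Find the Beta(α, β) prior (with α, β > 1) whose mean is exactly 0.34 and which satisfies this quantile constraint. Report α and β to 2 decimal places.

With mean 0.34 fixed, write α = 0.34s, β = 0.66s where s = α+β.
Need P(θ < 0.28) = 0.05 under Beta(0.34s, 0.66s). Normal approximation: (q−m)/√(m(1−m)/s) ≈ z_{0.05} = -1.64, so s ≈ 0.34·0.66·(-1.64)²/(0.28−0.34)² = 168.6.
At s = 168.6: P(θ<0.28) ≈ 0.046. Adjusting to match 0.05 gives s ≈ 161.50.
So α = 0.34·161.50 ≈ 54.91, β = 0.66·161.50 ≈ 106.59.

α ≈ 54.91, β ≈ 106.59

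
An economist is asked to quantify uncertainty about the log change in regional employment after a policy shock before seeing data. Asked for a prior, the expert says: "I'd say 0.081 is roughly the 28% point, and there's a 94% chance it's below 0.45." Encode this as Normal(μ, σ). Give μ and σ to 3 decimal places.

μ = 0.182, σ = 0.173

The p-quantile of Normal(μ,σ) is μ + z_p·σ, with z_{0.28} = -0.5828 and z_{0.94} = 1.555.
Eliminate σ: μ = (z₂·x₁ − z₁·x₂)/(z₂ − z₁) = (1.555·0.081 − (-0.5828)·0.45)/2.138 = 0.182.
Then σ = (x₂ − x₁)/(z₂ − z₁) = (0.45 − 0.081)/2.138 = 0.173.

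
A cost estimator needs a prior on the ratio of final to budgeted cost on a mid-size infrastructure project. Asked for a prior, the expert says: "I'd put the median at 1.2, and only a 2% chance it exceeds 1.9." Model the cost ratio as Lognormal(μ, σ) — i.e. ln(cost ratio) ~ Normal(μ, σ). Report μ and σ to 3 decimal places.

μ ≈ 0.182, σ ≈ 0.224

If T ~ Lognormal(μ,σ) then ln T ~ Normal(μ,σ), so the p-quantile of ln T is μ + z_p·σ.
ln(1.2) = 0.1823 and ln(1.9) = 0.6419; z_{0.5} = 0, z_{0.98} = 2.054.
σ = (0.6419 − 0.1823)/(2.054 − (0)) = 0.224.
μ = 0.1823 − (0)·0.224 = 0.182.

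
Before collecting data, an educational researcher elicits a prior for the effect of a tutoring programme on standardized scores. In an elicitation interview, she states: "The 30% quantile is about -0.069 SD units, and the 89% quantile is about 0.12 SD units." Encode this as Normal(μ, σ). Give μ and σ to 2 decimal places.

The p-quantile of Normal(μ,σ) is μ + z_p·σ, with z_{0.3} = -0.5244 and z_{0.89} = 1.227.
Eliminate σ: μ = (z₂·x₁ − z₁·x₂)/(z₂ − z₁) = (1.227·-0.069 − (-0.5244)·0.12)/1.751 = -0.01.
Then σ = (x₂ − x₁)/(z₂ − z₁) = (0.12 − -0.069)/1.751 = 0.11.

μ = -0.01, σ = 0.11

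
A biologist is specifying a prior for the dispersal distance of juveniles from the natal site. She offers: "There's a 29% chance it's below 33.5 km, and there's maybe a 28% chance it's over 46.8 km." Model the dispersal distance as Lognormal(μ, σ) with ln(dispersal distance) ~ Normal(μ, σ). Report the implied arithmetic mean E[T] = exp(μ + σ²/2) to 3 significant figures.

E[T] ≈ 41.2 km

If T ~ Lognormal(μ,σ) then ln T ~ Normal(μ,σ), so the p-quantile of ln T is μ + z_p·σ.
ln(33.5) = 3.512 and ln(46.8) = 3.846; z_{0.29} = -0.5534, z_{0.72} = 0.5828.
σ = (3.846 − 3.512)/(0.5828 − (-0.5534)) = 0.294.
μ = 3.512 − (-0.5534)·0.294 = 3.674.
E[T] = exp(μ + σ²/2) = exp(3.674 + 0.0433) = 41.2 km.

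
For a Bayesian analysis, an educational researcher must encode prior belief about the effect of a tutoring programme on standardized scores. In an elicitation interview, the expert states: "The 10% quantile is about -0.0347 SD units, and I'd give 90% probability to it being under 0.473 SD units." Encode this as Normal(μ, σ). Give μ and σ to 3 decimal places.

The p-quantile of Normal(μ,σ) is μ + z_p·σ, with z_{0.1} = -1.282 and z_{0.9} = 1.282.
Eliminate σ: μ = (z₂·x₁ − z₁·x₂)/(z₂ − z₁) = (1.282·-0.0347 − (-1.282)·0.473)/2.563 = 0.219.
Then σ = (x₂ − x₁)/(z₂ − z₁) = (0.473 − -0.0347)/2.563 = 0.198.

μ = 0.219, σ = 0.198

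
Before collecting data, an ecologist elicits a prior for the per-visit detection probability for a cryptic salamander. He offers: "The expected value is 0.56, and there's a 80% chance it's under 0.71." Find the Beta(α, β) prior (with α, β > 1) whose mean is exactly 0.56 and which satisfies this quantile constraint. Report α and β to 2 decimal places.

α ≈ 4.47, β ≈ 3.51

With mean 0.56 fixed, write α = 0.56s, β = 0.44s where s = α+β.
Need P(θ < 0.71) = 0.8 under Beta(0.56s, 0.44s). Normal approximation: (q−m)/√(m(1−m)/s) ≈ z_{0.8} = 0.842, so s ≈ 0.56·0.44·(0.842)²/(0.71−0.56)² = 7.8.
At s = 7.8: P(θ<0.71) ≈ 0.796. Adjusting to match 0.8 gives s ≈ 7.98.
So α = 0.56·7.98 ≈ 4.47, β = 0.44·7.98 ≈ 3.51.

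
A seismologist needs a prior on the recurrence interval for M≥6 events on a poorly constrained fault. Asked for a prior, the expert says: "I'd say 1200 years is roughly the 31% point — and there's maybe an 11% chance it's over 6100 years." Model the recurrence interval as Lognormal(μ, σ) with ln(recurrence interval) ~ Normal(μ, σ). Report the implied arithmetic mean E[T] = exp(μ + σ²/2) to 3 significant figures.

E[T] ≈ 2990 years

If T ~ Lognormal(μ,σ) then ln T ~ Normal(μ,σ), so the p-quantile of ln T is μ + z_p·σ.
ln(1200) = 7.09 and ln(6100) = 8.716; z_{0.31} = -0.4959, z_{0.89} = 1.227.
σ = (8.716 − 7.09)/(1.227 − (-0.4959)) = 0.944.
μ = 7.09 − (-0.4959)·0.944 = 7.558.
E[T] = exp(μ + σ²/2) = exp(7.558 + 0.4456) = 2990 years.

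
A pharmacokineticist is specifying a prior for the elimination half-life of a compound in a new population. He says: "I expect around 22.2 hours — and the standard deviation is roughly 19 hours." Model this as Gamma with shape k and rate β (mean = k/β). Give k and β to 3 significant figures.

k ≈ 1.37, β ≈ 0.0615

For Gamma(k, rate β): mean = k/β, variance = k/β², so CV = 1/√k.
CV = SD/mean = 19/22.2 = 0.8559, hence k = 1/CV² = 1.37.
Then β = k/mean = 1.37/22.2 = 0.0615.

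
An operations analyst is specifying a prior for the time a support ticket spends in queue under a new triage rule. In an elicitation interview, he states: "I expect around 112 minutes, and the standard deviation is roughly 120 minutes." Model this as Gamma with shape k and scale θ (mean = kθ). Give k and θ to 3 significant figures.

For Gamma(k, scale θ): mean = kθ, variance = kθ², so CV = 1/√k.
CV = SD/mean = 120/112 = 1.071, hence k = 1/CV² = 0.871.
Then θ = mean/k = 112/0.871 = 129.

k ≈ 0.871, θ ≈ 129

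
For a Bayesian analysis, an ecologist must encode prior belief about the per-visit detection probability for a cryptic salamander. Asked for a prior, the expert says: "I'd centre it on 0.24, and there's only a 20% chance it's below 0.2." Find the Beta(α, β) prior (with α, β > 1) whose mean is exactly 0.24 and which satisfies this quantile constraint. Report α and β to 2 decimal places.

With mean 0.24 fixed, write α = 0.24s, β = 0.76s where s = α+β.
Need P(θ < 0.2) = 0.2 under Beta(0.24s, 0.76s). Normal approximation: (q−m)/√(m(1−m)/s) ≈ z_{0.2} = -0.842, so s ≈ 0.24·0.76·(-0.842)²/(0.2−0.24)² = 80.7.
At s = 80.7: P(θ<0.2) ≈ 0.203. Adjusting to match 0.2 gives s ≈ 82.84.
So α = 0.24·82.84 ≈ 19.88, β = 0.76·82.84 ≈ 62.96.

α ≈ 19.88, β ≈ 62.96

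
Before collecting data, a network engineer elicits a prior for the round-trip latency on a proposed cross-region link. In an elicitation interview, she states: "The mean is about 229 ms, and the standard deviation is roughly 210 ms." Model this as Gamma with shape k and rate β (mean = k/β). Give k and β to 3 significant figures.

k ≈ 1.19, β ≈ 0.00519

For Gamma(k, rate β): mean = k/β, variance = k/β², so CV = 1/√k.
CV = SD/mean = 210/229 = 0.917, hence k = 1/CV² = 1.19.
Then β = k/mean = 1.19/229 = 0.00519.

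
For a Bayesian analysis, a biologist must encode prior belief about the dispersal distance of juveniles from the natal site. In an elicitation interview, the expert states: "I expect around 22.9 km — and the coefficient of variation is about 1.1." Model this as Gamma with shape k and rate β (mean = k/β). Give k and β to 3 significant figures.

k ≈ 0.826, β ≈ 0.0361

For Gamma(k, rate β): mean = k/β, variance = k/β², so CV = 1/√k.
CV = 1.1, hence k = 1/CV² = 0.826.
Then β = k/mean = 0.826/22.9 = 0.0361.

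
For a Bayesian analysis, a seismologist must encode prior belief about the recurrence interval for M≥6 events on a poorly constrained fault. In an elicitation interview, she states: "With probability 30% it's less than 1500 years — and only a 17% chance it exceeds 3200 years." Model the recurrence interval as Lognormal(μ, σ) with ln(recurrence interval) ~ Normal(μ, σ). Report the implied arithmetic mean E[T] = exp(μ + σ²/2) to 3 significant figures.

E[T] ≈ 2240 years

If T ~ Lognormal(μ,σ) then ln T ~ Normal(μ,σ), so the p-quantile of ln T is μ + z_p·σ.
ln(1500) = 7.313 and ln(3200) = 8.071; z_{0.3} = -0.5244, z_{0.83} = 0.9542.
σ = (8.071 − 7.313)/(0.9542 − (-0.5244)) = 0.512.
μ = 7.313 − (-0.5244)·0.512 = 7.582.
E[T] = exp(μ + σ²/2) = exp(7.582 + 0.1313) = 2240 years.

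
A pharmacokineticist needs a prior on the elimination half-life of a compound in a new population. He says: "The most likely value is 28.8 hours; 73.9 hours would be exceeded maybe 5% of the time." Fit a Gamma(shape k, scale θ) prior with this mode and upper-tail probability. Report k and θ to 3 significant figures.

k ≈ 4.05, θ ≈ 9.45

Gamma(k,θ) with k>1 has mode (k−1)θ, so θ = 28.8/(k−1).
Need P(X < 73.9) = 0.95 with θ tied to k this way. Start at k = 2, θ = 28.8: P(X<73.9) ≈ 0.726.
Too low — raise k to concentrate. Iterating converges to k ≈ 4.05.
Then θ = 28.8/(4.05−1) ≈ 9.45.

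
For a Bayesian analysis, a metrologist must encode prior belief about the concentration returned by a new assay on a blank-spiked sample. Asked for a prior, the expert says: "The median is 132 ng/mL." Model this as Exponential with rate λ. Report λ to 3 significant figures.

λ ≈ 0.00525

Exponential median = ln 2 / λ, so λ = ln 2 / 132.0 = 0.00525.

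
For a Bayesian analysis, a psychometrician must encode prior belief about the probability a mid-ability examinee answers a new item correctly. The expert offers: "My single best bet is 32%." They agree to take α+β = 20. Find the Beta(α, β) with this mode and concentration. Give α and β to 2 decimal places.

For α,β > 1 the Beta mode is (α−1)/(α+β−2). With α+β = 20, the mode is (α−1)/18.
Set (α−1)/18 = 0.32 → α = 1 + 0.32·18 = 6.76.
β = 20 − α = 13.24.

α = 6.76, β = 13.24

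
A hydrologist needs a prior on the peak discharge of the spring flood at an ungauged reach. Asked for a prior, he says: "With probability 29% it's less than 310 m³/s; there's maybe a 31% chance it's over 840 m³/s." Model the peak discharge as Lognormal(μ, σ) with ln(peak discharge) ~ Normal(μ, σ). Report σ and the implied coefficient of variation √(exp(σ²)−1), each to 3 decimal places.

σ ≈ 0.950, CV ≈ 1.211

If T ~ Lognormal(μ,σ) then ln T ~ Normal(μ,σ), so the p-quantile of ln T is μ + z_p·σ.
ln(310) = 5.737 and ln(840) = 6.733; z_{0.29} = -0.5534, z_{0.69} = 0.4959.
σ = (6.733 − 5.737)/(0.4959 − (-0.5534)) = 0.950.
μ = 5.737 − (-0.5534)·0.950 = 6.262.
CV = √(exp(σ²)−1) = √(exp(0.9026)−1) = 1.211.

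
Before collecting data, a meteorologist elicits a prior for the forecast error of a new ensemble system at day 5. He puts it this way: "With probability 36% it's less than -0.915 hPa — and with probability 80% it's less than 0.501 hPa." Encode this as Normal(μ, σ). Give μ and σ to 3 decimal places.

μ = -0.492, σ = 1.180

For Normal(μ,σ), the p-quantile is μ + z_p·σ. Here z_{0.36} = -0.3585, z_{0.8} = 0.8416.
So -0.915 = μ − 0.3585σ and 0.501 = μ + 0.8416σ.
Subtracting: σ = (0.501 − -0.915)/(0.8416 − (-0.3585)) = 1.180.
Then μ = -0.915 − (-0.3585)·1.180 = -0.492.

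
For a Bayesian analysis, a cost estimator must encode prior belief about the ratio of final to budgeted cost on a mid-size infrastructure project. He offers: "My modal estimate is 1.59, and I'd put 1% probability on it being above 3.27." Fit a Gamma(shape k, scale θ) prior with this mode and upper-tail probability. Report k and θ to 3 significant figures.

k ≈ 10.4, θ ≈ 0.169

Gamma(k,θ) with k>1 has mode (k−1)θ, so θ = 1.59/(k−1).
Need P(X < 3.27) = 0.99 with θ tied to k this way. Start at k = 2, θ = 1.59: P(X<3.27) ≈ 0.609.
Too low — raise k to concentrate. Iterating converges to k ≈ 10.4.
Then θ = 1.59/(10.4−1) ≈ 0.169.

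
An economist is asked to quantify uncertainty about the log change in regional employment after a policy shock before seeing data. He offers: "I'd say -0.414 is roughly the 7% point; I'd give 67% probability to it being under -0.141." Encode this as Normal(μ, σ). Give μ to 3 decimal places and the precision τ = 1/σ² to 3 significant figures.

μ = -0.204, τ = 49.2

For Normal(μ,σ), the p-quantile is μ + z_p·σ. Here z_{0.07} = -1.476, z_{0.67} = 0.4399.
So -0.414 = μ − 1.476σ and -0.141 = μ + 0.4399σ.
Subtracting: σ = (-0.141 − -0.414)/(0.4399 − (-1.476)) = 0.143.
Then μ = -0.414 − (-1.476)·0.143 = -0.204.
Precision τ = 1/σ² = 1/0.1425² = 49.2.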